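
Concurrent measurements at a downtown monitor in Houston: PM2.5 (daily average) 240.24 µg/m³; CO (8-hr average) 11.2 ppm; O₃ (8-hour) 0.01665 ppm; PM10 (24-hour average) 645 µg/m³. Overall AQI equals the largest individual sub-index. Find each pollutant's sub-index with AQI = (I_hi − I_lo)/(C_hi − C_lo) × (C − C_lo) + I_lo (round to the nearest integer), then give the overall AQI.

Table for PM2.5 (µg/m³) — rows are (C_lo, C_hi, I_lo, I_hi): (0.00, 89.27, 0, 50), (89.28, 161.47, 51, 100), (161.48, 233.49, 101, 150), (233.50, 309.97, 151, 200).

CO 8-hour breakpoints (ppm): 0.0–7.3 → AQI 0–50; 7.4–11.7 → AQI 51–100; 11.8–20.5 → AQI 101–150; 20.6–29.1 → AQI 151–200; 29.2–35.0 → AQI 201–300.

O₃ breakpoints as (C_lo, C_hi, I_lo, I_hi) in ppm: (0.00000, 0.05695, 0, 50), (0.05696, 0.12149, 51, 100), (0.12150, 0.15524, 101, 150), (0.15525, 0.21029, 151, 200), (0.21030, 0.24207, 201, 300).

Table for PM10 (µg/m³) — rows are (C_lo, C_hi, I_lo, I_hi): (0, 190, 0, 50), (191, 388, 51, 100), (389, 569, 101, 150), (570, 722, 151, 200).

PM2.5: row 233.50–309.97 (AQI 151–200). (200−151)·(240.24−233.50)/(309.97−233.50) + 151 = 49·6.74/76.47 + 151 ≈ 155.32 → 155.
CO: 11.2 lies in 7.4–11.7, so I_lo=51, I_hi=100, C_lo=7.4, C_hi=11.7.
(100−51)/(11.7−7.4) × (11.2−7.4) + 51 = 49/4.3 × 3.8 + 51 ≈ 94.30 → 94.
O₃: 0.01665 ∈ [0.00000, 0.05695] ↔ index [0, 50].
0 + (0.01665−0.00000)·(50−0)/(0.05695−0.00000) = 0 + 0.01665·50/0.05695 ≈ 14.62, so AQI = 15.
PM10 645: bracket 570–722 → index 151–200; slope 49/152, offset 75.
AQI = 151 + 49/152·75 ≈ 175.18 ⇒ 175.
Sub-indices: PM2.5→155, CO→94, O₃→15, PM10→175. Overall AQI = max = 175; dominant pollutant is PM10.
AQI 175: Unhealthy.

175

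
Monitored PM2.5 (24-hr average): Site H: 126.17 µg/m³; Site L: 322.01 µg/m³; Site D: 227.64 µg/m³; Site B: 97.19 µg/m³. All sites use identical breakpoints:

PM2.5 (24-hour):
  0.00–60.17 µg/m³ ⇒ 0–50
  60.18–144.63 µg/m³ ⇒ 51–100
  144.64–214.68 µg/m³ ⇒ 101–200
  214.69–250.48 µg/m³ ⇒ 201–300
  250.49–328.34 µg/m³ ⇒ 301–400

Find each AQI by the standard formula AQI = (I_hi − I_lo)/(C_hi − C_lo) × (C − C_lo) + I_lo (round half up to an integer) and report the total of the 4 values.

790

Site H: 126.17 lies in 60.18–144.63, so I_lo=51, I_hi=100, C_lo=60.18, C_hi=144.63.
(100−51)/(144.63−60.18) × (126.17−60.18) + 51 = 49/84.45 × 65.99 + 51 ≈ 89.29 → 89.
Site L: 322.01 lies in 250.49–328.34, so I_lo=301, I_hi=400, C_lo=250.49, C_hi=328.34.
(400−301)/(328.34−250.49) × (322.01−250.49) + 301 = 99/77.85 × 71.52 + 301 ≈ 391.95 → 392.
Site D 227.64: bracket 214.69–250.48 → index 201–300; slope 99/35.79, offset 12.95.
AQI = 201 + 99/35.79·12.95 ≈ 236.82 ⇒ 237.
Site B 97.19: bracket 60.18–144.63 → index 51–100; slope 49/84.45, offset 37.01.
AQI = 51 + 49/84.45·37.01 ≈ 72.47 ⇒ 72.
AQIs: Site H=89, Site L=392, Site D=237, Site B=72. Sum = 89 + 392 + 237 + 72 = 790.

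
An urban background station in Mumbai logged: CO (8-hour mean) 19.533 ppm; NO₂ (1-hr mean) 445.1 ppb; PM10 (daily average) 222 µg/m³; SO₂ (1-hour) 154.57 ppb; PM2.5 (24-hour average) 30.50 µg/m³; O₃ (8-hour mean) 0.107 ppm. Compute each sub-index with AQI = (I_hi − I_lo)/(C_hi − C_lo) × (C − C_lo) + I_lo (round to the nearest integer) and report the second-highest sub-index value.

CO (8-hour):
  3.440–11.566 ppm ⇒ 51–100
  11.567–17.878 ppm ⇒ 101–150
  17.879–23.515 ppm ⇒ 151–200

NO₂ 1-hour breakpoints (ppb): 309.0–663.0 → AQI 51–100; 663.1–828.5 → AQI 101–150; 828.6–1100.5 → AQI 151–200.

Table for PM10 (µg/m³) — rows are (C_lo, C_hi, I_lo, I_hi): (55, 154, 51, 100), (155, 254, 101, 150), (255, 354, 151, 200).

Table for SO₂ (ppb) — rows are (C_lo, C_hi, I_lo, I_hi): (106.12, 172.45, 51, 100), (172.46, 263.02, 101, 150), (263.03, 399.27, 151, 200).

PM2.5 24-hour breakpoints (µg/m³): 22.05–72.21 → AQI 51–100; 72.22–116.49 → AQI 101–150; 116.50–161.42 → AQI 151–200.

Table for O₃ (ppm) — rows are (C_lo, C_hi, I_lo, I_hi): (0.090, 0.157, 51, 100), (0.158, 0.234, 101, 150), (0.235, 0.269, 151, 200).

CO: 19.533 lies in 17.879–23.515, so I_lo=151, I_hi=200, C_lo=17.879, C_hi=23.515.
(200−151)/(23.515−17.879) × (19.533−17.879) + 151 = 49/5.636 × 1.654 + 151 ≈ 165.38 → 165.
NO₂ 445.1: bracket 309.0–663.0 → index 51–100; slope 49/354.0, offset 136.1.
AQI = 51 + 49/354.0·136.1 ≈ 69.84 ⇒ 70.
PM10: 222 lies in 155–254, so I_lo=101, I_hi=150, C_lo=155, C_hi=254.
(150−101)/(254−155) × (222−155) + 101 = 49/99 × 67 + 101 ≈ 134.16 → 134.
SO₂ 154.57: bracket 106.12–172.45 → index 51–100; slope 49/66.33, offset 48.45.
AQI = 51 + 49/66.33·48.45 ≈ 86.79 ⇒ 87.
PM2.5 30.50: bracket 22.05–72.21 → index 51–100; slope 49/50.16, offset 8.45.
AQI = 51 + 49/50.16·8.45 ≈ 59.25 ⇒ 59.
O₃ 0.107: bracket 0.090–0.157 → index 51–100; slope 49/0.067, offset 0.017.
AQI = 51 + 49/0.067·0.017 ≈ 63.43 ⇒ 63.
Sub-indices: CO→165, NO₂→70, PM10→134, SO₂→87, PM2.5→59, O₃→63. Ranked high→low: 165, 134, 87, 70, 63, 59. Second-highest sub-index = 134.

134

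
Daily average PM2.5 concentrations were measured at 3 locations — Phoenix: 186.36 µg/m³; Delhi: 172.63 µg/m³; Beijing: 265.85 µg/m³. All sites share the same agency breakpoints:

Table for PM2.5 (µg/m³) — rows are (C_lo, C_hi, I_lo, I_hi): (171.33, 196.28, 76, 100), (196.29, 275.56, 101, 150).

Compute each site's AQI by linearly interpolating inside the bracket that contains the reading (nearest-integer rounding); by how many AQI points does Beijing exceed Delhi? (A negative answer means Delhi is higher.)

67

Phoenix: 186.36 lies in 171.33–196.28, so I_lo=76, I_hi=100, C_lo=171.33, C_hi=196.28.
(100−76)/(196.28−171.33) × (186.36−171.33) + 76 = 24/24.95 × 15.03 + 76 ≈ 90.46 → 90.
Delhi: row 171.33–196.28 (AQI 76–100). (100−76)·(172.63−171.33)/(196.28−171.33) + 76 = 24·1.30/24.95 + 76 ≈ 77.25 → 77.
Beijing: 265.85 lies in 196.29–275.56, so I_lo=101, I_hi=150, C_lo=196.29, C_hi=275.56.
(150−101)/(275.56−196.29) × (265.85−196.29) + 101 = 49/79.27 × 69.56 + 101 ≈ 144.00 → 144.
AQIs: Phoenix=90, Delhi=77, Beijing=144. Beijing (144) − Delhi (77) = 67.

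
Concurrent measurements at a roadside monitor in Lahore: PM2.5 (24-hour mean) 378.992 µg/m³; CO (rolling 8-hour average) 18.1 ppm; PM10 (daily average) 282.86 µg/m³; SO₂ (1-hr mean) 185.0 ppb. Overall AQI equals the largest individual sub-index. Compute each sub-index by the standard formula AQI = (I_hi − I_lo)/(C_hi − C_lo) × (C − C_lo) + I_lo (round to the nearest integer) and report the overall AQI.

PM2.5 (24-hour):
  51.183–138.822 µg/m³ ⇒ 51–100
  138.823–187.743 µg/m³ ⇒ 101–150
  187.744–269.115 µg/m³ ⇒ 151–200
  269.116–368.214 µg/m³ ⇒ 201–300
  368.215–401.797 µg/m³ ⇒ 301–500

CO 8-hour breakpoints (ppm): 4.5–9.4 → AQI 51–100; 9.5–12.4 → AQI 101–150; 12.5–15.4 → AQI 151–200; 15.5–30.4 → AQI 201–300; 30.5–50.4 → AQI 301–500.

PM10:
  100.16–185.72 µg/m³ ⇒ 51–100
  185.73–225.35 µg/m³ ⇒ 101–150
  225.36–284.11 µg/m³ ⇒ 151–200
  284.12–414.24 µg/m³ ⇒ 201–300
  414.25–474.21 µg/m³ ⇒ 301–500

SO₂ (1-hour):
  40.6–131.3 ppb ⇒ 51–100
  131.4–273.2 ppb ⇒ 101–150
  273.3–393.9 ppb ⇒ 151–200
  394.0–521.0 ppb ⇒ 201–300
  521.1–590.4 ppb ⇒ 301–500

365

PM2.5: row 368.215–401.797 (AQI 301–500). (500−301)·(378.992−368.215)/(401.797−368.215) + 301 = 199·10.777/33.582 + 301 ≈ 364.86 → 365.
CO: 18.1 ∈ [15.5, 30.4] ↔ index [201, 300].
201 + (18.1−15.5)·(300−201)/(30.4−15.5) = 201 + 2.6·99/14.9 ≈ 218.28, so AQI = 218.
PM10: 282.86 lies in 225.36–284.11, so I_lo=151, I_hi=200, C_lo=225.36, C_hi=284.11.
(200−151)/(284.11−225.36) × (282.86−225.36) + 151 = 49/58.75 × 57.50 + 151 ≈ 198.96 → 199.
SO₂: row 131.4–273.2 (AQI 101–150). (150−101)·(185.0−131.4)/(273.2−131.4) + 101 = 49·53.6/141.8 + 101 ≈ 119.52 → 120.
Sub-indices: PM2.5→365, CO→218, PM10→199, SO₂→120. Overall AQI = max = 365; dominant pollutant is PM2.5.
AQI 365: Hazardous.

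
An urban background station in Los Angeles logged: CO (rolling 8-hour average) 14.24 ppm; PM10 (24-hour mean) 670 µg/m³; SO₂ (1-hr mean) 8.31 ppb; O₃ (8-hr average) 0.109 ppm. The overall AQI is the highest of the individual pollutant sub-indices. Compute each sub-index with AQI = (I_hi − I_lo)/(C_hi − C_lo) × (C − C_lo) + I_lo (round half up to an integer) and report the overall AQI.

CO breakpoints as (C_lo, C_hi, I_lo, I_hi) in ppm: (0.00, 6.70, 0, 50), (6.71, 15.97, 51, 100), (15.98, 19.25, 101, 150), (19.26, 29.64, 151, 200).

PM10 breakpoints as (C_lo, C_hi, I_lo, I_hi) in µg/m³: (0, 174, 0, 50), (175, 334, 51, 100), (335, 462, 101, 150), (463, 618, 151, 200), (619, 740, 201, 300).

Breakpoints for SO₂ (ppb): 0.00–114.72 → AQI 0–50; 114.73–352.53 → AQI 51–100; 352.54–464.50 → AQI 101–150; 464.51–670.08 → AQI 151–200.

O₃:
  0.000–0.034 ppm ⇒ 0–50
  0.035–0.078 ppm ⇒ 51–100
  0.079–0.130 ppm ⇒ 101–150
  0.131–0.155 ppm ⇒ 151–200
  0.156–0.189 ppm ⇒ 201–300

243

CO 14.24: bracket 6.71–15.97 → index 51–100; slope 49/9.26, offset 7.53.
AQI = 51 + 49/9.26·7.53 ≈ 90.85 ⇒ 91.
PM10: 670 ∈ [619, 740] ↔ index [201, 300].
201 + (670−619)·(300−201)/(740−619) = 201 + 51·99/121 ≈ 242.73, so AQI = 243.
SO₂ 8.31: bracket 0.00–114.72 → index 0–50; slope 50/114.72, offset 8.31.
AQI = 0 + 50/114.72·8.31 ≈ 3.62 ⇒ 4.
O₃: row 0.079–0.130 (AQI 101–150). (150−101)·(0.109−0.079)/(0.130−0.079) + 101 = 49·0.030/0.051 + 101 ≈ 129.82 → 130.
Sub-indices: CO→91, PM10→243, SO₂→4, O₃→130. Overall AQI = max = 243; dominant pollutant is PM10.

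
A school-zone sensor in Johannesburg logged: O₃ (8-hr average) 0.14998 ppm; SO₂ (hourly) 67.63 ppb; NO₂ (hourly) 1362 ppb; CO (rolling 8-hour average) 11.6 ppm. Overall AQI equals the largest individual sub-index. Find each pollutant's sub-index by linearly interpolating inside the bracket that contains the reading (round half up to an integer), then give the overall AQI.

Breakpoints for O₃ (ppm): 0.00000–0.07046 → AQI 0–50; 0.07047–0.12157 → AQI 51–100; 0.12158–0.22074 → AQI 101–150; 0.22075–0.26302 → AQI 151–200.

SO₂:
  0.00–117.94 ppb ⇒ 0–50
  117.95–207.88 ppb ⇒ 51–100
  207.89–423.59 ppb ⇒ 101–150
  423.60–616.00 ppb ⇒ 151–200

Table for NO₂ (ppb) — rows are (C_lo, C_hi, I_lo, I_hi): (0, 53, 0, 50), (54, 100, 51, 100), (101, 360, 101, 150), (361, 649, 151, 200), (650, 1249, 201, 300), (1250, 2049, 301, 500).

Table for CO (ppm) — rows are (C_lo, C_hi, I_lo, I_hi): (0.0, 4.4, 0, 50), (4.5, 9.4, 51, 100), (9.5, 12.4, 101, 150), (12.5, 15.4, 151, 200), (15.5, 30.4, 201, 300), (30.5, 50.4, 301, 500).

329

O₃: 0.14998 lies in 0.12158–0.22074, so I_lo=101, I_hi=150, C_lo=0.12158, C_hi=0.22074.
(150−101)/(0.22074−0.12158) × (0.14998−0.12158) + 101 = 49/0.09916 × 0.02840 + 101 ≈ 115.03 → 115.
SO₂: 67.63 ∈ [0.00, 117.94] ↔ index [0, 50].
0 + (67.63−0.00)·(50−0)/(117.94−0.00) = 0 + 67.63·50/117.94 ≈ 28.67, so AQI = 29.
NO₂: row 1250–2049 (AQI 301–500). (500−301)·(1362−1250)/(2049−1250) + 301 = 199·112/799 + 301 ≈ 328.89 → 329.
CO: 11.6 lies in 9.5–12.4, so I_lo=101, I_hi=150, C_lo=9.5, C_hi=12.4.
(150−101)/(12.4−9.5) × (11.6−9.5) + 101 = 49/2.9 × 2.1 + 101 ≈ 136.48 → 136.
Sub-indices: O₃→115, SO₂→29, NO₂→329, CO→136. Overall AQI = max = 329; dominant pollutant is NO₂.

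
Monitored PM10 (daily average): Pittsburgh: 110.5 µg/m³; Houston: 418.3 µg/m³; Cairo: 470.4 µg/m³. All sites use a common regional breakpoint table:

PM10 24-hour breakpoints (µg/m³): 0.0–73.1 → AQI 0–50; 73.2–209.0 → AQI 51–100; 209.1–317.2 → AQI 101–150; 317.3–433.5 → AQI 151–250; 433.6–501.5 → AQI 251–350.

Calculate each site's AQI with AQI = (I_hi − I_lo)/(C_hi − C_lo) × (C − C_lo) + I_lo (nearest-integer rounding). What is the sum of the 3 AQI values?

606

Pittsburgh: row 73.2–209.0 (AQI 51–100). (100−51)·(110.5−73.2)/(209.0−73.2) + 51 = 49·37.3/135.8 + 51 ≈ 64.46 → 64.
Houston: row 317.3–433.5 (AQI 151–250). (250−151)·(418.3−317.3)/(433.5−317.3) + 151 = 99·101.0/116.2 + 151 ≈ 237.05 → 237.
Cairo 470.4: bracket 433.6–501.5 → index 251–350; slope 99/67.9, offset 36.8.
AQI = 251 + 99/67.9·36.8 ≈ 304.66 ⇒ 305.
AQIs: Pittsburgh=64, Houston=237, Cairo=305. Sum = 64 + 237 + 305 = 606.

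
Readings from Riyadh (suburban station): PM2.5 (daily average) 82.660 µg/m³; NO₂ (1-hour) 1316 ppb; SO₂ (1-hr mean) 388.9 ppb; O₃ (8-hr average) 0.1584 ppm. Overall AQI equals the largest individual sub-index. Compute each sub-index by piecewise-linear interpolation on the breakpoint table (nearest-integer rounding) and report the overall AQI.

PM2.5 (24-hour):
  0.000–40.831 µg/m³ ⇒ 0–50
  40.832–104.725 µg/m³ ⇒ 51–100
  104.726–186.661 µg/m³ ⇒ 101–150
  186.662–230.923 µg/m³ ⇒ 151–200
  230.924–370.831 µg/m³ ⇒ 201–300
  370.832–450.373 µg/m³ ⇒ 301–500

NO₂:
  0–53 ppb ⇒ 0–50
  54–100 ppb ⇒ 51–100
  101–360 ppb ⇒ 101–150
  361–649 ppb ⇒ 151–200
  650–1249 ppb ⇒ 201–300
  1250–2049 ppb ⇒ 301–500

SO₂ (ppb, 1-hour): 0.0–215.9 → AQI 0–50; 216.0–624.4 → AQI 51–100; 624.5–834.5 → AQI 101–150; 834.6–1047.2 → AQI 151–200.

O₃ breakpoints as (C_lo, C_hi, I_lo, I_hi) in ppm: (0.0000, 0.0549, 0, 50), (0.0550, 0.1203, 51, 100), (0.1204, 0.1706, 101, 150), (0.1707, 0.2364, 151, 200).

PM2.5 82.660: bracket 40.832–104.725 → index 51–100; slope 49/63.893, offset 41.828.
AQI = 51 + 49/63.893·41.828 ≈ 83.08 ⇒ 83.
NO₂: 1316 lies in 1250–2049, so I_lo=301, I_hi=500, C_lo=1250, C_hi=2049.
(500−301)/(2049−1250) × (1316−1250) + 301 = 199/799 × 66 + 301 ≈ 317.44 → 317.
SO₂ 388.9: bracket 216.0–624.4 → index 51–100; slope 49/408.4, offset 172.9.
AQI = 51 + 49/408.4·172.9 ≈ 71.74 ⇒ 72.
O₃: 0.1584 lies in 0.1204–0.1706, so I_lo=101, I_hi=150, C_lo=0.1204, C_hi=0.1706.
(150−101)/(0.1706−0.1204) × (0.1584−0.1204) + 101 = 49/0.0502 × 0.0380 + 101 ≈ 138.09 → 138.
Sub-indices: PM2.5→83, NO₂→317, SO₂→72, O₃→138. Overall AQI = max = 317; dominant pollutant is NO₂.

317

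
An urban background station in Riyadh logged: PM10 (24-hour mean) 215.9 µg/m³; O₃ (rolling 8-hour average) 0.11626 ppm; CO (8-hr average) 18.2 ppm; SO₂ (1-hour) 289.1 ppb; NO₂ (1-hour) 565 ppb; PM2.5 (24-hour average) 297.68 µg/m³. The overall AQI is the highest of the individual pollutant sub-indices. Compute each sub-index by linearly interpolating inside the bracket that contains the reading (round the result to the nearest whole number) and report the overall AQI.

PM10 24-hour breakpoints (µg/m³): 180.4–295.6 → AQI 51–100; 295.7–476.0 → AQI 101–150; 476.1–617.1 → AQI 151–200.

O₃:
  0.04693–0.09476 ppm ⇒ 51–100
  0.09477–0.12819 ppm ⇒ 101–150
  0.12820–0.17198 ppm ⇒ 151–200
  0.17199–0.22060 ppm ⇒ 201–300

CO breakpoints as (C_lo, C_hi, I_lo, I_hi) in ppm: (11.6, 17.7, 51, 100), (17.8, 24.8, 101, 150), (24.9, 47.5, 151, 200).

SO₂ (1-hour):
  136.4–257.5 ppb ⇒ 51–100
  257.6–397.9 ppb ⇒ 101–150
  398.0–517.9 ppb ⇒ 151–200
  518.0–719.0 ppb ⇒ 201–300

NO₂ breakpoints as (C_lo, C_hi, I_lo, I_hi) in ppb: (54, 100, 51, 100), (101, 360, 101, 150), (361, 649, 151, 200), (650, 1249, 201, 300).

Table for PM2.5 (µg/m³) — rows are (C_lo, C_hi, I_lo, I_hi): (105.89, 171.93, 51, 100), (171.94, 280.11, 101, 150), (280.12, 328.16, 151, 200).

186

PM10: 215.9 lies in 180.4–295.6, so I_lo=51, I_hi=100, C_lo=180.4, C_hi=295.6.
(100−51)/(295.6−180.4) × (215.9−180.4) + 51 = 49/115.2 × 35.5 + 51 ≈ 66.10 → 66.
O₃ 0.11626: bracket 0.09477–0.12819 → index 101–150; slope 49/0.03342, offset 0.02149.
AQI = 101 + 49/0.03342·0.02149 ≈ 132.51 ⇒ 133.
CO: 18.2 lies in 17.8–24.8, so I_lo=101, I_hi=150, C_lo=17.8, C_hi=24.8.
(150−101)/(24.8−17.8) × (18.2−17.8) + 101 = 49/7.0 × 0.4 + 101 ≈ 103.80 → 104.
SO₂ 289.1: bracket 257.6–397.9 → index 101–150; slope 49/140.3, offset 31.5.
AQI = 101 + 49/140.3·31.5 ≈ 112.00 ⇒ 112.
NO₂: 565 ∈ [361, 649] ↔ index [151, 200].
151 + (565−361)·(200−151)/(649−361) = 151 + 204·49/288 ≈ 185.71, so AQI = 186.
PM2.5 297.68: bracket 280.12–328.16 → index 151–200; slope 49/48.04, offset 17.56.
AQI = 151 + 49/48.04·17.56 ≈ 168.91 ⇒ 169.
Sub-indices: PM10→66, O₃→133, CO→104, SO₂→112, NO₂→186, PM2.5→169. Overall AQI = max = 186; dominant pollutant is NO₂.
AQI 186: Unhealthy.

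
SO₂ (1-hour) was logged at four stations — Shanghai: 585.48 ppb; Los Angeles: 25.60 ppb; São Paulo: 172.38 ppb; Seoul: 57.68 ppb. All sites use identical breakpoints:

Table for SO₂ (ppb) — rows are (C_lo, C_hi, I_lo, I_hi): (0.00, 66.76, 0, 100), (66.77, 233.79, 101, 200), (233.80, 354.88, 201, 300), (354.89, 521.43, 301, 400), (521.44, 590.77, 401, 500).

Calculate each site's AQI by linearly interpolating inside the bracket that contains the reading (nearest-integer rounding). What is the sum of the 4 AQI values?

780

Shanghai: row 521.44–590.77 (AQI 401–500). (500−401)·(585.48−521.44)/(590.77−521.44) + 401 = 99·64.04/69.33 + 401 ≈ 492.45 → 492.
Los Angeles: row 0.00–66.76 (AQI 0–100). (100−0)·(25.60−0.00)/(66.76−0.00) + 0 = 100·25.60/66.76 + 0 ≈ 38.35 → 38.
São Paulo 172.38: bracket 66.77–233.79 → index 101–200; slope 99/167.02, offset 105.61.
AQI = 101 + 99/167.02·105.61 ≈ 163.60 ⇒ 164.
Seoul: row 0.00–66.76 (AQI 0–100). (100−0)·(57.68−0.00)/(66.76−0.00) + 0 = 100·57.68/66.76 + 0 ≈ 86.40 → 86.
AQIs: Shanghai=492, Los Angeles=38, São Paulo=164, Seoul=86. Sum = 492 + 38 + 164 + 86 = 780.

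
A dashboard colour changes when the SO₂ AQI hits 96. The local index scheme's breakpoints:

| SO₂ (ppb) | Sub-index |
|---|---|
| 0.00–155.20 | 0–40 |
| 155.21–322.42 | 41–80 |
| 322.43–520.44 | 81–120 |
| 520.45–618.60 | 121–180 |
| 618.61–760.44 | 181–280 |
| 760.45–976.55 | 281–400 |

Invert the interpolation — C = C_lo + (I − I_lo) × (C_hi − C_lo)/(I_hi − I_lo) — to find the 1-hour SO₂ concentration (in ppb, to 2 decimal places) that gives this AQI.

398.59

AQI 96 lies in the 81–120 band, which corresponds to 322.43–520.44 ppb.
C = 322.43 + (96−81)×(520.44−322.43)/(120−81) = 322.43 + 15×198.01/39 ≈ 398.5877 ppb → 398.59 ppb to 2 dp.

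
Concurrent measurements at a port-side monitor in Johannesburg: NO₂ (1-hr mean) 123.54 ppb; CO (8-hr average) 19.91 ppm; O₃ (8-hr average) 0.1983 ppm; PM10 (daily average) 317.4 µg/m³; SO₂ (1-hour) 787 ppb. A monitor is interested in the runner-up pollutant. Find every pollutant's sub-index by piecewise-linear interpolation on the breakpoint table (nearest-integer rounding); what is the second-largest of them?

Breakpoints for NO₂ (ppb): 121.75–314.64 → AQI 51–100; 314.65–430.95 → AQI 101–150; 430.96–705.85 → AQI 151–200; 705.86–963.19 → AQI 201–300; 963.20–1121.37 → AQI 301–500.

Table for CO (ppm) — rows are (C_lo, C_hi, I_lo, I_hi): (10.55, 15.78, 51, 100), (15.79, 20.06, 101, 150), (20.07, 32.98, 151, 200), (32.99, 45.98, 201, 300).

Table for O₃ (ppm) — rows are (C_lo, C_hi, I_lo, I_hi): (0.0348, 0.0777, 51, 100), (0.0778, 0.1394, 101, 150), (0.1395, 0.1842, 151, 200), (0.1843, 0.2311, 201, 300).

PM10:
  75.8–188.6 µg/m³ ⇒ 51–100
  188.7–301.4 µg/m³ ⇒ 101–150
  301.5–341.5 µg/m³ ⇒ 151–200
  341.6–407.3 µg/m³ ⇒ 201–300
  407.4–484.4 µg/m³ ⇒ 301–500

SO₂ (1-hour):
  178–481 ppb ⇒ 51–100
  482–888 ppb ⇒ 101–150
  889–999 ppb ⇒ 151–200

170

NO₂: 123.54 ∈ [121.75, 314.64] ↔ index [51, 100].
51 + (123.54−121.75)·(100−51)/(314.64−121.75) = 51 + 1.79·49/192.89 ≈ 51.45, so AQI = 51.
CO 19.91: bracket 15.79–20.06 → index 101–150; slope 49/4.27, offset 4.12.
AQI = 101 + 49/4.27·4.12 ≈ 148.28 ⇒ 148.
O₃: 0.1983 lies in 0.1843–0.2311, so I_lo=201, I_hi=300, C_lo=0.1843, C_hi=0.2311.
(300−201)/(0.2311−0.1843) × (0.1983−0.1843) + 201 = 99/0.0468 × 0.0140 + 201 ≈ 230.62 → 231.
PM10 317.4: bracket 301.5–341.5 → index 151–200; slope 49/40.0, offset 15.9.
AQI = 151 + 49/40.0·15.9 ≈ 170.48 ⇒ 170.
SO₂: 787 ∈ [482, 888] ↔ index [101, 150].
101 + (787−482)·(150−101)/(888−482) = 101 + 305·49/406 ≈ 137.81, so AQI = 138.
Sub-indices: NO₂→51, CO→148, O₃→231, PM10→170, SO₂→138. Ranked high→low: 231, 170, 148, 138, 51. Second-highest sub-index = 170.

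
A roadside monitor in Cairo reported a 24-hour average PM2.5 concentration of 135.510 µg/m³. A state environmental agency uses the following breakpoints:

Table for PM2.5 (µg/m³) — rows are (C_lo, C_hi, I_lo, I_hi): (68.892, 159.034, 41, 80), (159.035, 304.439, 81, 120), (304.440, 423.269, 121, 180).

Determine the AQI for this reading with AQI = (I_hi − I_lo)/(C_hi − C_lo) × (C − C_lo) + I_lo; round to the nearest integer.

PM2.5: row 68.892–159.034 (AQI 41–80). (80−41)·(135.510−68.892)/(159.034−68.892) + 41 = 39·66.618/90.142 + 41 ≈ 69.82 → 70.

70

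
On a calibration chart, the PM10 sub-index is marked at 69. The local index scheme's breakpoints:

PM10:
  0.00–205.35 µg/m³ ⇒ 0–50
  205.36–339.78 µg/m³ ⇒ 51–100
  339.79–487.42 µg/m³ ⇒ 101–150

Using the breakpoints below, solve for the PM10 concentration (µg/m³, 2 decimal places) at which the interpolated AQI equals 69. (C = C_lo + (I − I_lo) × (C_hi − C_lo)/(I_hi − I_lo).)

254.74

AQI 69 lies in the 51–100 band, which corresponds to 205.36–339.78 µg/m³.
C = 205.36 + (69−51)×(339.78−205.36)/(100−51) = 205.36 + 18×134.42/49 ≈ 254.7388 µg/m³ → 254.74 µg/m³ to 2 dp.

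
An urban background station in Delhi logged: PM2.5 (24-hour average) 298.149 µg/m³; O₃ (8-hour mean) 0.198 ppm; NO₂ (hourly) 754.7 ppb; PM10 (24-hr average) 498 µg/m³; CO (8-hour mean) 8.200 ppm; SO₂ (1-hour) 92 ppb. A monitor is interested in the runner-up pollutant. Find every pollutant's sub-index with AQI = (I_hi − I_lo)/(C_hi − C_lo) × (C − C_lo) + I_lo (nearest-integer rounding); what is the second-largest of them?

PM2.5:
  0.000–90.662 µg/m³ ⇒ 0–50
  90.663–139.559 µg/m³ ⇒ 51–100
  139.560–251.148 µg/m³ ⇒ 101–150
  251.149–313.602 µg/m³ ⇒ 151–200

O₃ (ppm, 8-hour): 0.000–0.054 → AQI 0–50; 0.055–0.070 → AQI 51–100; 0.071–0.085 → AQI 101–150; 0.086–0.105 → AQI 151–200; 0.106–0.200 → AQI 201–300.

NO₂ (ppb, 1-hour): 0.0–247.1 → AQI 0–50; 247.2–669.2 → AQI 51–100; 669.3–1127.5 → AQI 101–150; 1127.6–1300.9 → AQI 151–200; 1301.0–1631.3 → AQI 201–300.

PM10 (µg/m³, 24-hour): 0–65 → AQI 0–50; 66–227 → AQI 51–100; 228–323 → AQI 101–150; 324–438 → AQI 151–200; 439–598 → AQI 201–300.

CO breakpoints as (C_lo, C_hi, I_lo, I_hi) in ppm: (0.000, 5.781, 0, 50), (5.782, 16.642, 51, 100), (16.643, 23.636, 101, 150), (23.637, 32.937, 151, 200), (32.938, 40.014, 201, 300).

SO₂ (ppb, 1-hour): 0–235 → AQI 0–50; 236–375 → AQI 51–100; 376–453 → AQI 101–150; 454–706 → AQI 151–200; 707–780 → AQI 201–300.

238

PM2.5: row 251.149–313.602 (AQI 151–200). (200−151)·(298.149−251.149)/(313.602−251.149) + 151 = 49·47.000/62.453 + 151 ≈ 187.88 → 188.
O₃: 0.198 lies in 0.106–0.200, so I_lo=201, I_hi=300, C_lo=0.106, C_hi=0.200.
(300−201)/(0.200−0.106) × (0.198−0.106) + 201 = 99/0.094 × 0.092 + 201 ≈ 297.89 → 298.
NO₂ 754.7: bracket 669.3–1127.5 → index 101–150; slope 49/458.2, offset 85.4.
AQI = 101 + 49/458.2·85.4 ≈ 110.13 ⇒ 110.
PM10: row 439–598 (AQI 201–300). (300−201)·(498−439)/(598−439) + 201 = 99·59/159 + 201 ≈ 237.74 → 238.
CO 8.200: bracket 5.782–16.642 → index 51–100; slope 49/10.860, offset 2.418.
AQI = 51 + 49/10.860·2.418 ≈ 61.91 ⇒ 62.
SO₂ 92: bracket 0–235 → index 0–50; slope 50/235, offset 92.
AQI = 0 + 50/235·92 ≈ 19.57 ⇒ 20.
Sub-indices: PM2.5→188, O₃→298, NO₂→110, PM10→238, CO→62, SO₂→20. Ranked high→low: 298, 238, 188, 110, 62, 20. Second-highest sub-index = 238.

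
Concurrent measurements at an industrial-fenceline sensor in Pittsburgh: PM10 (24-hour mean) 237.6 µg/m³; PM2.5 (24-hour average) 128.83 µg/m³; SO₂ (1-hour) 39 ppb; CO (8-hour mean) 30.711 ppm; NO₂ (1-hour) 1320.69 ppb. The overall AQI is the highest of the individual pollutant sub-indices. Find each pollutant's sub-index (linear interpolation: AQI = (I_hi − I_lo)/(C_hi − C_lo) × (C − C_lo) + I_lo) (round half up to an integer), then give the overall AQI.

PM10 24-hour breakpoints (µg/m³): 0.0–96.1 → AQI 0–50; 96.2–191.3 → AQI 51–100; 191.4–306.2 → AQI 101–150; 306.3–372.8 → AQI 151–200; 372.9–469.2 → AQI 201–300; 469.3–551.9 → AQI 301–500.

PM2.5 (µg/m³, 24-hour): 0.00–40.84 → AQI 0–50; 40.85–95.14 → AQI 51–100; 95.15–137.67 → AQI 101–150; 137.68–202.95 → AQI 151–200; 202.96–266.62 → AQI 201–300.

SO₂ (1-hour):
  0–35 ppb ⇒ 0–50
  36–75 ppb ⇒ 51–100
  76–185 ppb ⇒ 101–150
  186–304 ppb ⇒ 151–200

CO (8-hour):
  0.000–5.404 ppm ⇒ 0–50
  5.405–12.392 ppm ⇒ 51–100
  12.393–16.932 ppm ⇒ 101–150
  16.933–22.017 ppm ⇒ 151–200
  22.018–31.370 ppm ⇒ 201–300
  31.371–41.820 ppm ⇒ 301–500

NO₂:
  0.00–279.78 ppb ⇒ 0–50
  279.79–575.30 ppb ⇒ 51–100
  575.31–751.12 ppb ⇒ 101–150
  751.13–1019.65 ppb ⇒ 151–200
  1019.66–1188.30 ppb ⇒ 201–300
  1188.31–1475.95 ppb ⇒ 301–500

393

PM10: 237.6 ∈ [191.4, 306.2] ↔ index [101, 150].
101 + (237.6−191.4)·(150−101)/(306.2−191.4) = 101 + 46.2·49/114.8 ≈ 120.72, so AQI = 121.
PM2.5: row 95.15–137.67 (AQI 101–150). (150−101)·(128.83−95.15)/(137.67−95.15) + 101 = 49·33.68/42.52 + 101 ≈ 139.81 → 140.
SO₂ 39: bracket 36–75 → index 51–100; slope 49/39, offset 3.
AQI = 51 + 49/39·3 ≈ 54.77 ⇒ 55.
CO 30.711: bracket 22.018–31.370 → index 201–300; slope 99/9.352, offset 8.693.
AQI = 201 + 99/9.352·8.693 ≈ 293.02 ⇒ 293.
NO₂: 1320.69 lies in 1188.31–1475.95, so I_lo=301, I_hi=500, C_lo=1188.31, C_hi=1475.95.
(500−301)/(1475.95−1188.31) × (1320.69−1188.31) + 301 = 199/287.64 × 132.38 + 301 ≈ 392.59 → 393.
Sub-indices: PM10→121, PM2.5→140, SO₂→55, CO→293, NO₂→393. Overall AQI = max = 393; dominant pollutant is NO₂.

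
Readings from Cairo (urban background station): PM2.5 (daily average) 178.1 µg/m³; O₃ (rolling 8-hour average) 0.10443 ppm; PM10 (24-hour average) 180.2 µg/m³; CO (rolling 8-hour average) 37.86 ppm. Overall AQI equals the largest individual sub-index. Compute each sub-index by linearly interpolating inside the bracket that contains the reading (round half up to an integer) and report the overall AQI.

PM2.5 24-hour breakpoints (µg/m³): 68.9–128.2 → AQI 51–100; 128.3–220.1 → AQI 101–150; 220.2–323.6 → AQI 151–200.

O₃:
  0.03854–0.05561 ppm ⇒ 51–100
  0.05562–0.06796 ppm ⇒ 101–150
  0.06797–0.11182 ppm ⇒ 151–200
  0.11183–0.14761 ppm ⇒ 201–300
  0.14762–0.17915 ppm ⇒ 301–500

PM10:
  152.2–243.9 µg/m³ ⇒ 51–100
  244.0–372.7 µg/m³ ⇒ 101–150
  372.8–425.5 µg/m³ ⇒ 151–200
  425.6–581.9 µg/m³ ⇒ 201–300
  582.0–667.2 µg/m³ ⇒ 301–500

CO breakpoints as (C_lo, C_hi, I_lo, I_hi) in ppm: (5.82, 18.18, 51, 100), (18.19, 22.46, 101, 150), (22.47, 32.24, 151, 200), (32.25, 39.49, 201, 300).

278

PM2.5: row 128.3–220.1 (AQI 101–150). (150−101)·(178.1−128.3)/(220.1−128.3) + 101 = 49·49.8/91.8 + 101 ≈ 127.58 → 128.
O₃ 0.10443: bracket 0.06797–0.11182 → index 151–200; slope 49/0.04385, offset 0.03646.
AQI = 151 + 49/0.04385·0.03646 ≈ 191.74 ⇒ 192.
PM10: 180.2 lies in 152.2–243.9, so I_lo=51, I_hi=100, C_lo=152.2, C_hi=243.9.
(100−51)/(243.9−152.2) × (180.2−152.2) + 51 = 49/91.7 × 28.0 + 51 ≈ 65.96 → 66.
CO: row 32.25–39.49 (AQI 201–300). (300−201)·(37.86−32.25)/(39.49−32.25) + 201 = 99·5.61/7.24 + 201 ≈ 277.71 → 278.
Sub-indices: PM2.5→128, O₃→192, PM10→66, CO→278. Overall AQI = max = 278; dominant pollutant is CO.
AQI 278: Very Unhealthy.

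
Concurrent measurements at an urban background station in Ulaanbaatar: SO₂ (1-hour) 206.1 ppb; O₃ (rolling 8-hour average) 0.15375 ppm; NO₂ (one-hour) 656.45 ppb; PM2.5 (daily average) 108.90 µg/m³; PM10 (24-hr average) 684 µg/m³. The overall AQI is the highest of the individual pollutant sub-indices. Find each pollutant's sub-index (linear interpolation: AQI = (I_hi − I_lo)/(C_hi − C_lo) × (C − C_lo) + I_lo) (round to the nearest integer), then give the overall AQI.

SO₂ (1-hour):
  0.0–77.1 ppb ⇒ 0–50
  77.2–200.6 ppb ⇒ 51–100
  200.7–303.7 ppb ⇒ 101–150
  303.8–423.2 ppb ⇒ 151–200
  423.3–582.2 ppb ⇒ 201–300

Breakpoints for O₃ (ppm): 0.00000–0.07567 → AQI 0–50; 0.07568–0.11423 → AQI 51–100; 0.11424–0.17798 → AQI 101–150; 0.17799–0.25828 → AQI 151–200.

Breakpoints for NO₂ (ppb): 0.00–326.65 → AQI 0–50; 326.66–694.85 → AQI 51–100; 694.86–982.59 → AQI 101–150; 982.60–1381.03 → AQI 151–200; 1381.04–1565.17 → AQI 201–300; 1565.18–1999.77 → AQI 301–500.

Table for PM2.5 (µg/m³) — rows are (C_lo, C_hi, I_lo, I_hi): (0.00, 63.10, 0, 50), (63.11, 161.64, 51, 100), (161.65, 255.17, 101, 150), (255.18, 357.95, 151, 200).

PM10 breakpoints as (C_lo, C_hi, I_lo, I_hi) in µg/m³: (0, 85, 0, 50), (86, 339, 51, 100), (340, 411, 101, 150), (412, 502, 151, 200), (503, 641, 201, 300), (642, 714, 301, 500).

SO₂: row 200.7–303.7 (AQI 101–150). (150−101)·(206.1−200.7)/(303.7−200.7) + 101 = 49·5.4/103.0 + 101 ≈ 103.57 → 104.
O₃: row 0.11424–0.17798 (AQI 101–150). (150−101)·(0.15375−0.11424)/(0.17798−0.11424) + 101 = 49·0.03951/0.06374 + 101 ≈ 131.37 → 131.
NO₂: 656.45 ∈ [326.66, 694.85] ↔ index [51, 100].
51 + (656.45−326.66)·(100−51)/(694.85−326.66) = 51 + 329.79·49/368.19 ≈ 94.89, so AQI = 95.
PM2.5: row 63.11–161.64 (AQI 51–100). (100−51)·(108.90−63.11)/(161.64−63.11) + 51 = 49·45.79/98.53 + 51 ≈ 73.77 → 74.
PM10 684: bracket 642–714 → index 301–500; slope 199/72, offset 42.
AQI = 301 + 199/72·42 ≈ 417.08 ⇒ 417.
Sub-indices: SO₂→104, O₃→131, NO₂→95, PM2.5→74, PM10→417. Overall AQI = max = 417; dominant pollutant is PM10.
AQI 417: Hazardous.

417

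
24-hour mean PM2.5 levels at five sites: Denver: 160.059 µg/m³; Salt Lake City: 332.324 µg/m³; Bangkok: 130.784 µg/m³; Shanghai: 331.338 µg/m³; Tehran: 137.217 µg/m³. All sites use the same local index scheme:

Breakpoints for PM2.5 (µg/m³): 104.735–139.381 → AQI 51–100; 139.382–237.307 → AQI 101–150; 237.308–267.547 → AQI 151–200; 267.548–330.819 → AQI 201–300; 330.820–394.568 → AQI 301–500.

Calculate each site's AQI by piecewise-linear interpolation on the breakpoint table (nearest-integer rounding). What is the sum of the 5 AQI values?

Denver: 160.059 ∈ [139.382, 237.307] ↔ index [101, 150].
101 + (160.059−139.382)·(150−101)/(237.307−139.382) = 101 + 20.677·49/97.925 ≈ 111.35, so AQI = 111.
Salt Lake City 332.324: bracket 330.820–394.568 → index 301–500; slope 199/63.748, offset 1.504.
AQI = 301 + 199/63.748·1.504 ≈ 305.69 ⇒ 306.
Bangkok: 130.784 lies in 104.735–139.381, so I_lo=51, I_hi=100, C_lo=104.735, C_hi=139.381.
(100−51)/(139.381−104.735) × (130.784−104.735) + 51 = 49/34.646 × 26.049 + 51 ≈ 87.84 → 88.
Shanghai: 331.338 ∈ [330.820, 394.568] ↔ index [301, 500].
301 + (331.338−330.820)·(500−301)/(394.568−330.820) = 301 + 0.518·199/63.748 ≈ 302.62, so AQI = 303.
Tehran: 137.217 ∈ [104.735, 139.381] ↔ index [51, 100].
51 + (137.217−104.735)·(100−51)/(139.381−104.735) = 51 + 32.482·49/34.646 ≈ 96.94, so AQI = 97.
AQIs: Denver=111, Salt Lake City=306, Bangkok=88, Shanghai=303, Tehran=97. Sum = 111 + 306 + 88 + 303 + 97 = 905.

905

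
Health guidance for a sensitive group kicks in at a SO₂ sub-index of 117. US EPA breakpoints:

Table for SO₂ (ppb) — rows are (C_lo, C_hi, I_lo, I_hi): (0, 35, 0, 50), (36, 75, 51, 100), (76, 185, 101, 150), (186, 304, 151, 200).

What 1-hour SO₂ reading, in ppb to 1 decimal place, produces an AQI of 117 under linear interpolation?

111.6

AQI 117 lies in the 101–150 band, which corresponds to 76–185 ppb.
C = 76 + (117−101)×(185−76)/(150−101) = 76 + 16×109/49 ≈ 111.592 ppb → 111.6 ppb to 1 dp.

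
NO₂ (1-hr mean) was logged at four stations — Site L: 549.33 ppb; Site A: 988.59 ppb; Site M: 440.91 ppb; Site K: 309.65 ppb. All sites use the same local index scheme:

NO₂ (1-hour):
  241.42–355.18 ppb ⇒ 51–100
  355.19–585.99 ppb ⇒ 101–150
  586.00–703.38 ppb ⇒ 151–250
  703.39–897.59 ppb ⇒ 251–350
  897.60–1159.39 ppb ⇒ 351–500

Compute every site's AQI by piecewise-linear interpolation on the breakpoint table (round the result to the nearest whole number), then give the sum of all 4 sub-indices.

Site L: row 355.19–585.99 (AQI 101–150). (150−101)·(549.33−355.19)/(585.99−355.19) + 101 = 49·194.14/230.80 + 101 ≈ 142.22 → 142.
Site A: 988.59 ∈ [897.60, 1159.39] ↔ index [351, 500].
351 + (988.59−897.60)·(500−351)/(1159.39−897.60) = 351 + 90.99·149/261.79 ≈ 402.79, so AQI = 403.
Site M: 440.91 lies in 355.19–585.99, so I_lo=101, I_hi=150, C_lo=355.19, C_hi=585.99.
(150−101)/(585.99−355.19) × (440.91−355.19) + 101 = 49/230.80 × 85.72 + 101 ≈ 119.20 → 119.
Site K: 309.65 ∈ [241.42, 355.18] ↔ index [51, 100].
51 + (309.65−241.42)·(100−51)/(355.18−241.42) = 51 + 68.23·49/113.76 ≈ 80.39, so AQI = 80.
AQIs: Site L=142, Site A=403, Site M=119, Site K=80. Sum = 142 + 403 + 119 + 80 = 744.

744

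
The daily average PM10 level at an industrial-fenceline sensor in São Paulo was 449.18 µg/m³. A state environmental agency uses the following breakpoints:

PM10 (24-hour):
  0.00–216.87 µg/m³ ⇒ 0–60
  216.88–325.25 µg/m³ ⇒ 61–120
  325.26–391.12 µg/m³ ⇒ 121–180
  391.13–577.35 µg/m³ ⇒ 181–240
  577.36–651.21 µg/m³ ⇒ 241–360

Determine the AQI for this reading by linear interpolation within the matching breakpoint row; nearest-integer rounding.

PM10: 449.18 ∈ [391.13, 577.35] ↔ index [181, 240].
181 + (449.18−391.13)·(240−181)/(577.35−391.13) = 181 + 58.05·59/186.22 ≈ 199.39, so AQI = 199.

199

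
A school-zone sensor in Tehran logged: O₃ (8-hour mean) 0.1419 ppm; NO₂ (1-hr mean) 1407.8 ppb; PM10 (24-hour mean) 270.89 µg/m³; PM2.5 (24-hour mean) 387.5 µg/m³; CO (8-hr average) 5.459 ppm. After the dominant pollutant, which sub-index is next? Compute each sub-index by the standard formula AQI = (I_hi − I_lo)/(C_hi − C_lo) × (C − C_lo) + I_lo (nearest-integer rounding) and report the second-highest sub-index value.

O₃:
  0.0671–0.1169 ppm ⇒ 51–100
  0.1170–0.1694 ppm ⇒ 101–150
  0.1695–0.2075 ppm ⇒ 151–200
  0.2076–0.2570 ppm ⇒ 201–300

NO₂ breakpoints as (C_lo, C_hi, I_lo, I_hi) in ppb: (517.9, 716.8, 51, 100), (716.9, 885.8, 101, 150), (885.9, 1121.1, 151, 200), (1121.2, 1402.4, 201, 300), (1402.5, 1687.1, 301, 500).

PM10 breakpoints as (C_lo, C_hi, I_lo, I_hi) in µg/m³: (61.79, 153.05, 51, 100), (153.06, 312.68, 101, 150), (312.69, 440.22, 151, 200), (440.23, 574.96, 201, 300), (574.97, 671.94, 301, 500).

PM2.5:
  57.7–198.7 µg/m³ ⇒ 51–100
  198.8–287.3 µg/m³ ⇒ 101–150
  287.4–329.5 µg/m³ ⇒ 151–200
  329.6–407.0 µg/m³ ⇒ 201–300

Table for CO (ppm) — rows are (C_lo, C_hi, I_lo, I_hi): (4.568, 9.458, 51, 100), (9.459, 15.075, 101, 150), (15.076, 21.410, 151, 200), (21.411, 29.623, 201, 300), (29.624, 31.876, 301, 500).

O₃: 0.1419 ∈ [0.1170, 0.1694] ↔ index [101, 150].
101 + (0.1419−0.1170)·(150−101)/(0.1694−0.1170) = 101 + 0.0249·49/0.0524 ≈ 124.28, so AQI = 124.
NO₂: 1407.8 lies in 1402.5–1687.1, so I_lo=301, I_hi=500, C_lo=1402.5, C_hi=1687.1.
(500−301)/(1687.1−1402.5) × (1407.8−1402.5) + 301 = 199/284.6 × 5.3 + 301 ≈ 304.71 → 305.
PM10: 270.89 lies in 153.06–312.68, so I_lo=101, I_hi=150, C_lo=153.06, C_hi=312.68.
(150−101)/(312.68−153.06) × (270.89−153.06) + 101 = 49/159.62 × 117.83 + 101 ≈ 137.17 → 137.
PM2.5: 387.5 ∈ [329.6, 407.0] ↔ index [201, 300].
201 + (387.5−329.6)·(300−201)/(407.0−329.6) = 201 + 57.9·99/77.4 ≈ 275.06, so AQI = 275.
CO 5.459: bracket 4.568–9.458 → index 51–100; slope 49/4.890, offset 0.891.
AQI = 51 + 49/4.890·0.891 ≈ 59.93 ⇒ 60.
Sub-indices: O₃→124, NO₂→305, PM10→137, PM2.5→275, CO→60. Ranked high→low: 305, 275, 137, 124, 60. Second-highest sub-index = 275.

275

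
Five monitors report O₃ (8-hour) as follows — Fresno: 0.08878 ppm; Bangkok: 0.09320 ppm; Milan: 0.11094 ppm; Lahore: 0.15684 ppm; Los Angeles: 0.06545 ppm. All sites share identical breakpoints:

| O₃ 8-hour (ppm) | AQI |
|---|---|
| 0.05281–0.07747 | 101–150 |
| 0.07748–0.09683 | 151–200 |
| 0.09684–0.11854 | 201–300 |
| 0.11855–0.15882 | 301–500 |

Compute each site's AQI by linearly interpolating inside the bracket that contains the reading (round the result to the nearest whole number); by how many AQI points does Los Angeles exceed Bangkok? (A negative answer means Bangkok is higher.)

Fresno: row 0.07748–0.09683 (AQI 151–200). (200−151)·(0.08878−0.07748)/(0.09683−0.07748) + 151 = 49·0.01130/0.01935 + 151 ≈ 179.61 → 180.
Bangkok: 0.09320 ∈ [0.07748, 0.09683] ↔ index [151, 200].
151 + (0.09320−0.07748)·(200−151)/(0.09683−0.07748) = 151 + 0.01572·49/0.01935 ≈ 190.81, so AQI = 191.
Milan: row 0.09684–0.11854 (AQI 201–300). (300−201)·(0.11094−0.09684)/(0.11854−0.09684) + 201 = 99·0.01410/0.02170 + 201 ≈ 265.33 → 265.
Lahore: 0.15684 ∈ [0.11855, 0.15882] ↔ index [301, 500].
301 + (0.15684−0.11855)·(500−301)/(0.15882−0.11855) = 301 + 0.03829·199/0.04027 ≈ 490.22, so AQI = 490.
Los Angeles: 0.06545 lies in 0.05281–0.07747, so I_lo=101, I_hi=150, C_lo=0.05281, C_hi=0.07747.
(150−101)/(0.07747−0.05281) × (0.06545−0.05281) + 101 = 49/0.02466 × 0.01264 + 101 ≈ 126.12 → 126.
AQIs: Fresno=180, Bangkok=191, Milan=265, Lahore=490, Los Angeles=126. Los Angeles (126) − Bangkok (191) = -65.

-65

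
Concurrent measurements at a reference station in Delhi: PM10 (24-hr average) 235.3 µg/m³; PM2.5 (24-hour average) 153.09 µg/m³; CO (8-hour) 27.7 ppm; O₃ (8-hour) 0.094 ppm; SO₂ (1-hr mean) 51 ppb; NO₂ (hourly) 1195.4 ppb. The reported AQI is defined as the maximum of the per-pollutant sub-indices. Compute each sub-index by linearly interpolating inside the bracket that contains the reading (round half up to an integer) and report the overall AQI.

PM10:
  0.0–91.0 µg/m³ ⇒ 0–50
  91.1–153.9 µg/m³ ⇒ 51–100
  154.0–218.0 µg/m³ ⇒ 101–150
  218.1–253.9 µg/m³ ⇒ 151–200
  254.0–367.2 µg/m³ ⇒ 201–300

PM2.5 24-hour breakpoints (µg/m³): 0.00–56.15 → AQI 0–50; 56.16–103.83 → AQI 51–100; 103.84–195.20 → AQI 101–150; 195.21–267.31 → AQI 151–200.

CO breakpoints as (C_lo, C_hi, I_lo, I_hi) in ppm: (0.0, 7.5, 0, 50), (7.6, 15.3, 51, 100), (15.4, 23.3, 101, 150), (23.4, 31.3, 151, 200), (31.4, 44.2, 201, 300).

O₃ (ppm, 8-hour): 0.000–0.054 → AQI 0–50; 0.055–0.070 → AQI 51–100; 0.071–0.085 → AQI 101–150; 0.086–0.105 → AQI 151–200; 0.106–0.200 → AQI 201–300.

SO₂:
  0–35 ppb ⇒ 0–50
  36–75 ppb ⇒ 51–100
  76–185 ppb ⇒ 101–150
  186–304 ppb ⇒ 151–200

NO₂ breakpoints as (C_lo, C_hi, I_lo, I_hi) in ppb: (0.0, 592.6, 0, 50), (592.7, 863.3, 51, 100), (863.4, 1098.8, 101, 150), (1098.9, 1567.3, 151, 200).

PM10 235.3: bracket 218.1–253.9 → index 151–200; slope 49/35.8, offset 17.2.
AQI = 151 + 49/35.8·17.2 ≈ 174.54 ⇒ 175.
PM2.5: 153.09 ∈ [103.84, 195.20] ↔ index [101, 150].
101 + (153.09−103.84)·(150−101)/(195.20−103.84) = 101 + 49.25·49/91.36 ≈ 127.41, so AQI = 127.
CO: row 23.4–31.3 (AQI 151–200). (200−151)·(27.7−23.4)/(31.3−23.4) + 151 = 49·4.3/7.9 + 151 ≈ 177.67 → 178.
O₃: 0.094 lies in 0.086–0.105, so I_lo=151, I_hi=200, C_lo=0.086, C_hi=0.105.
(200−151)/(0.105−0.086) × (0.094−0.086) + 151 = 49/0.019 × 0.008 + 151 ≈ 171.63 → 172.
SO₂: 51 lies in 36–75, so I_lo=51, I_hi=100, C_lo=36, C_hi=75.
(100−51)/(75−36) × (51−36) + 51 = 49/39 × 15 + 51 ≈ 69.85 → 70.
NO₂: 1195.4 ∈ [1098.9, 1567.3] ↔ index [151, 200].
151 + (1195.4−1098.9)·(200−151)/(1567.3−1098.9) = 151 + 96.5·49/468.4 ≈ 161.10, so AQI = 161.
Sub-indices: PM10→175, PM2.5→127, CO→178, O₃→172, SO₂→70, NO₂→161. Overall AQI = max = 178; dominant pollutant is CO.
AQI 178: Unhealthy.

178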